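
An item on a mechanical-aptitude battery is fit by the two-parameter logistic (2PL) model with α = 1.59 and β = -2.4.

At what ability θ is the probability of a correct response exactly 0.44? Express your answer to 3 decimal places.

-2.552

P(θ) = 1 / (1 + exp(−α(θ − β)))
logit = ln(0.4400/0.5600) = -0.2412
θ = β + logit/(α) = -2.4 + (-0.2412)/1.5900 = -2.5517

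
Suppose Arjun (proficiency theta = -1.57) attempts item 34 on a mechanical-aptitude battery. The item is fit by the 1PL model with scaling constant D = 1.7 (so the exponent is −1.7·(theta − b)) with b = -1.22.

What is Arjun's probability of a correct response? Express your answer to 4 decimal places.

0.3555

P(theta) = 1 / (1 + exp(−D·(theta − b)))
Exponent: 1.7 × (-1.57 − (-1.22)) = -0.5950
1/(1 + e^{0.5950}) = 0.3555
P = 0.3555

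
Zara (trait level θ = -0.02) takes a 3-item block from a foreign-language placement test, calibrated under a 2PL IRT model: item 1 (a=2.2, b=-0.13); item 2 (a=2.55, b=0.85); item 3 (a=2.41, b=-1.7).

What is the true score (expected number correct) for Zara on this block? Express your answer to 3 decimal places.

1.641

P(θ) = 1 / (1 + exp(−a(θ − b)))
P_1 = 1/(1+e^{-0.2420}) = 0.5602
P_2 = 1/(1+e^{2.2185}) = 0.0981
P_3 = 1/(1+e^{-4.0488}) = 0.9829
E[score] = 0.5602 + 0.0981 + 0.9829 = 1.6412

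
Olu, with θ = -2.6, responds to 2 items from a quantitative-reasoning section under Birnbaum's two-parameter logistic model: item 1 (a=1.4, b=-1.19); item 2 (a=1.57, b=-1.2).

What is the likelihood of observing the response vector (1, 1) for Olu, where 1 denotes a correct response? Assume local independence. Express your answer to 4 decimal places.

0.0122

P(θ) = 1 / (1 + exp(−a(θ − b)))
P_1 = 1/(1+e^{1.9740}) = 0.1220
P_2 = 1/(1+e^{2.1980}) = 0.0999
L = P_1 × P_2 = 0.1220 × 0.0999 = 0.01219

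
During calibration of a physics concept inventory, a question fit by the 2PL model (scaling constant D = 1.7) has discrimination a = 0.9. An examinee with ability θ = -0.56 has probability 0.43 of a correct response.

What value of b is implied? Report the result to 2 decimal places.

-0.38

P(θ) = 1 / (1 + exp(−D·a(θ − b)))
logit(0.43) = ln(0.43/0.57) = -0.2819
b = θ − logit/(1.7·a) = -0.56 − (-0.2819)/1.5300 = -0.3758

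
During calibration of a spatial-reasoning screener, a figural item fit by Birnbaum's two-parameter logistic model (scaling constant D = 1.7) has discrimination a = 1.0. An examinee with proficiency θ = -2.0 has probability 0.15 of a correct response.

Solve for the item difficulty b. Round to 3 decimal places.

-0.980

P(θ) = 1 / (1 + exp(−D·a(θ − b)))
logit(0.15) = ln(0.15/0.85) = -1.7346
b = θ − logit/(1.7·a) = -2.0 − (-1.7346)/1.7000 = -0.9796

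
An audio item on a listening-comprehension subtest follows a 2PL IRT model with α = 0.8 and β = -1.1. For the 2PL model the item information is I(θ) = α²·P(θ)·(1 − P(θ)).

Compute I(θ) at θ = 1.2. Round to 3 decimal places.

0.076

P = 1/(1+e^{-1.8400}) = 0.8629
P(1−P) = 0.8629 × 0.1371 = 0.1183
I = α² × P(1−P) = 0.8² × 0.1183 = 0.07569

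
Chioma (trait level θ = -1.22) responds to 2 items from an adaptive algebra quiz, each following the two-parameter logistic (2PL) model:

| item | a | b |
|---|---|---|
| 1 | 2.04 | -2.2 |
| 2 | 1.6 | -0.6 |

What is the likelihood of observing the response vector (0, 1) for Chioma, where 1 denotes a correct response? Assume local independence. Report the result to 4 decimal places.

P(θ) = 1 / (1 + exp(−a(θ − b)))
P_1 = 1/(1+e^{-1.9992}) = 0.8807
P_2 = 1/(1+e^{0.9920}) = 0.2705
L = (1−P_1) × P_2 = 0.1193 × 0.2705 = 0.03227

0.0323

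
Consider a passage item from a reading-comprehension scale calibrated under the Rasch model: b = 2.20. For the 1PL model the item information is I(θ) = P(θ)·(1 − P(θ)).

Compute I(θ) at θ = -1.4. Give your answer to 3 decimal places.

P = 1/(1+e^{3.6000}) = 0.0266
P(1−P) = 0.0266 × 0.9734 = 0.0259
I = P(1−P) = 0.02589

0.026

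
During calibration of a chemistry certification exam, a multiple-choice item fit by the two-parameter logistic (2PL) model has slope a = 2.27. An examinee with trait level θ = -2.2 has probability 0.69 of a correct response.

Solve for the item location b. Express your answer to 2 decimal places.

P(θ) = 1 / (1 + exp(−a(θ − b)))
logit(0.69) = ln(0.69/0.31) = 0.8001
b = θ − logit/(a) = -2.2 − 0.8001/2.2700 = -2.5525

-2.55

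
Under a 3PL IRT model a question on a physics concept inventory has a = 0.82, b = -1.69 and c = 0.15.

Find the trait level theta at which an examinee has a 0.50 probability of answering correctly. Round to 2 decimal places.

-2.12

P(theta) = c + (1 − c) · 1 / (1 + exp(−a(theta − b)))
Remove guessing floor: (0.50 − 0.15)/(1 − 0.15) = 0.4118
logit = ln(0.4118/0.5882) = -0.3567
theta = b + logit/(a) = -1.69 + (-0.3567)/0.8200 = -2.1250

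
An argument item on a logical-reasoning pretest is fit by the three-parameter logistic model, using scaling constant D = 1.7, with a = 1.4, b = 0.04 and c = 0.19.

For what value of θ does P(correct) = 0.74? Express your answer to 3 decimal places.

P(θ) = c + (1 − c) · 1 / (1 + exp(−D·a(θ − b)))
Remove guessing floor: (0.74 − 0.19)/(1 − 0.19) = 0.6790
logit = ln(0.6790/0.3210) = 0.7492
θ = b + logit/(1.7·a) = 0.04 + 0.7492/2.3800 = 0.3548

0.355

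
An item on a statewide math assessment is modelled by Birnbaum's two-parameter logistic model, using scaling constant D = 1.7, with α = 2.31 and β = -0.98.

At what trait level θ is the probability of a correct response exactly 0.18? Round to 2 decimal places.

-1.37

P(θ) = 1 / (1 + exp(−D·α(θ − β)))
logit = ln(0.1800/0.8200) = -1.5163
θ = β + logit/(1.7·α) = -0.98 + (-1.5163)/3.9270 = -1.3661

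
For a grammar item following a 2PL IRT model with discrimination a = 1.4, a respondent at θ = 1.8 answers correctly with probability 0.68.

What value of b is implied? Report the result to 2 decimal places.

P(θ) = 1 / (1 + exp(−a(θ − b)))
logit(0.68) = ln(0.68/0.32) = 0.7538
b = θ − logit/(a) = 1.8 − 0.7538/1.4000 = 1.2616

1.26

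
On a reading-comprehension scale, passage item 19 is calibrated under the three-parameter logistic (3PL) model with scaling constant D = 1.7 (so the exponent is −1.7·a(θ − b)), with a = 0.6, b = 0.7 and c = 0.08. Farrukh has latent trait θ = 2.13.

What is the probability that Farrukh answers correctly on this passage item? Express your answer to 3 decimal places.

P(θ) = c + (1 − c) · 1 / (1 + exp(−D·a(θ − b)))
Exponent: 1.7 × 0.6 × (2.13 − 0.7) = 1.4586
1/(1 + e^{-1.4586}) = 0.8113
P = 0.08 + 0.92 × 0.8113 = 0.8264

0.826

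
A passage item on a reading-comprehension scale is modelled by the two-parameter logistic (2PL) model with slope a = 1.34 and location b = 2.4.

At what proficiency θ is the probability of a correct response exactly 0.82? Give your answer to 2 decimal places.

P(θ) = 1 / (1 + exp(−a(θ − b)))
logit = ln(0.8200/0.1800) = 1.5163
θ = b + logit/(a) = 2.4 + 1.5163/1.3400 = 3.5316

3.53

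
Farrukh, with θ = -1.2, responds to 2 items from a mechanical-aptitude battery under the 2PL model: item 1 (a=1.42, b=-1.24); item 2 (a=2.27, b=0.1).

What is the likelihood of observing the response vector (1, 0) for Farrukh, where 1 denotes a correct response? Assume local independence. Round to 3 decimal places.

P(θ) = 1 / (1 + exp(−a(θ − b)))
P_1 = 1/(1+e^{-0.0568}) = 0.5142
P_2 = 1/(1+e^{2.9510}) = 0.0497
L = P_1 × (1−P_2) = 0.5142 × 0.9503 = 0.48865

0.489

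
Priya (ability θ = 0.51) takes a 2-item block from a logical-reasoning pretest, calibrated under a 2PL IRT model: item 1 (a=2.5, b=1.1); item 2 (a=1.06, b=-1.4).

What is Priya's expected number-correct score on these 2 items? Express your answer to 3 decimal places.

P(θ) = 1 / (1 + exp(−a(θ − b)))
P_1 = 1/(1+e^{1.4750}) = 0.1862
P_2 = 1/(1+e^{-2.0246}) = 0.8834
E[score] = 0.1862 + 0.8834 = 1.0695

1.070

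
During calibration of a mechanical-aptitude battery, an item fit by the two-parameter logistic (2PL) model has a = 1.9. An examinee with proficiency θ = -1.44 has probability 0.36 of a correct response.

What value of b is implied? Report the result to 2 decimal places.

-1.14

P(θ) = 1 / (1 + exp(−a(θ − b)))
logit(0.36) = ln(0.36/0.64) = -0.5754
b = θ − logit/(a) = -1.44 − (-0.5754)/1.9000 = -1.1372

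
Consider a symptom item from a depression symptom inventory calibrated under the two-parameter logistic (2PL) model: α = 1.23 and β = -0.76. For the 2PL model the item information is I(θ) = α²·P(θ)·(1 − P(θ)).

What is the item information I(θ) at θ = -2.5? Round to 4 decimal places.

0.1425

P = 1/(1+e^{2.1402}) = 0.1053
P(1−P) = 0.1053 × 0.8947 = 0.0942
I = α² × P(1−P) = 1.23² × 0.0942 = 0.14247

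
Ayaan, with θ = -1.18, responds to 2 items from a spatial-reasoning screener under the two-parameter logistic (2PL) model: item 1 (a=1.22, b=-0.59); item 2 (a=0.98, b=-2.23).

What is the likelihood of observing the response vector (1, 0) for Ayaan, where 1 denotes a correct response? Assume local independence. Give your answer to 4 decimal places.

0.0862

P(θ) = 1 / (1 + exp(−a(θ − b)))
P_1 = 1/(1+e^{0.7198}) = 0.3274
P_2 = 1/(1+e^{-1.0290}) = 0.7367
L = P_1 × (1−P_2) = 0.3274 × 0.2633 = 0.08621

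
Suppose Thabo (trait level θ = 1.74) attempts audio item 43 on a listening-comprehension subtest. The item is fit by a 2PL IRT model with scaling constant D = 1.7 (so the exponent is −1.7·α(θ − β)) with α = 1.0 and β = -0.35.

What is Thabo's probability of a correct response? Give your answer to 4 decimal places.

0.9722

P(θ) = 1 / (1 + exp(−D·α(θ − β)))
Exponent: 1.7 × 1.0 × (1.74 − (-0.35)) = 3.5530
1/(1 + e^{-3.5530}) = 0.9722
P = 0.9722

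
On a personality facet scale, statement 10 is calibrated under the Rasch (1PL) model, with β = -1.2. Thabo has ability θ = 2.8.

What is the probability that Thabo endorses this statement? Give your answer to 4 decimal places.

P(θ) = 1 / (1 + exp(−(θ − β)))
Exponent: (2.8 − (-1.2)) = 4.0000
1/(1 + e^{-4.0000}) = 0.9820
P = 0.9820

0.9820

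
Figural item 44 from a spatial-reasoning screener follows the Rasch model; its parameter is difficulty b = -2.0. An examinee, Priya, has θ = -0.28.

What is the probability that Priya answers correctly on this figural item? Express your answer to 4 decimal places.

P(θ) = 1 / (1 + exp(−(θ − b)))
Exponent: (-0.28 − (-2.0)) = 1.7200
1/(1 + e^{-1.7200}) = 0.8481
P = 0.8481

0.8481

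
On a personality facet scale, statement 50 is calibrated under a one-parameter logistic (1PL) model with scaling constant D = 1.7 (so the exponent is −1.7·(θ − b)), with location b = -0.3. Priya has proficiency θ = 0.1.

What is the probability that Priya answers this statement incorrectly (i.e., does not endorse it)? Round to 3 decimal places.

P(θ) = 1 / (1 + exp(−D·(θ − b)))
Exponent: 1.7 × (0.1 − (-0.3)) = 0.6800
1/(1 + e^{-0.6800}) = 0.6637
P = 0.6637
P(incorrect) = 1 − 0.6637 = 0.3363

0.336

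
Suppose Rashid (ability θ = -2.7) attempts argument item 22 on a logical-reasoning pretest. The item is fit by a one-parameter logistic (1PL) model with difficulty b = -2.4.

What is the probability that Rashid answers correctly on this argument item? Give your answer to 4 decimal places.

0.4256

P(θ) = 1 / (1 + exp(−(θ − b)))
Exponent: (-2.7 − (-2.4)) = -0.3000
1/(1 + e^{0.3000}) = 0.4256
P = 0.4256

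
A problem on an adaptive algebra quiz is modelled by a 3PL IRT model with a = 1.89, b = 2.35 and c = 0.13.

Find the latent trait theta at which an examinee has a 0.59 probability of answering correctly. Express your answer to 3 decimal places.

P(theta) = c + (1 − c) · 1 / (1 + exp(−a(theta − b)))
Remove guessing floor: (0.59 − 0.13)/(1 − 0.13) = 0.5287
logit = ln(0.5287/0.4713) = 0.1151
theta = b + logit/(a) = 2.35 + 0.1151/1.8900 = 2.4109

2.411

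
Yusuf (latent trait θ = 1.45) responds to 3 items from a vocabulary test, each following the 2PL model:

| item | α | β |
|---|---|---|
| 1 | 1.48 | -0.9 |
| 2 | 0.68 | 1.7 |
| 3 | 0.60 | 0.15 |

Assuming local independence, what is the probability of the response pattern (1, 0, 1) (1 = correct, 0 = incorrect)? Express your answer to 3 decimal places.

0.361

P(θ) = 1 / (1 + exp(−α(θ − β)))
P_1 = 1/(1+e^{-3.4780}) = 0.9701
P_2 = 1/(1+e^{0.1700}) = 0.4576
P_3 = 1/(1+e^{-0.7800}) = 0.6857
L = P_1 × (1−P_2) × P_3 = 0.9701 × 0.5424 × 0.6857 = 0.36077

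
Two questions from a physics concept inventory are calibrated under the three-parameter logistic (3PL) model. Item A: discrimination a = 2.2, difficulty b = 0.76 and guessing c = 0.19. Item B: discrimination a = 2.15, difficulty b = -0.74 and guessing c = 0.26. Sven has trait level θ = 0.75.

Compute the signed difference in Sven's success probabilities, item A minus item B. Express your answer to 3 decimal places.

P(θ) = c + (1 − c) · 1 / (1 + exp(−a(θ − b)))
P_A = 0.5905
P_B = 0.9711
P_A − P_B = -0.3806

-0.381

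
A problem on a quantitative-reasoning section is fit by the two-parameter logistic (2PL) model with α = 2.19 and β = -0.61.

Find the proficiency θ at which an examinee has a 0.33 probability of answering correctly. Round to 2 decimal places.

-0.93

P(θ) = 1 / (1 + exp(−α(θ − β)))
logit = ln(0.3300/0.6700) = -0.7082
θ = β + logit/(α) = -0.61 + (-0.7082)/2.1900 = -0.9334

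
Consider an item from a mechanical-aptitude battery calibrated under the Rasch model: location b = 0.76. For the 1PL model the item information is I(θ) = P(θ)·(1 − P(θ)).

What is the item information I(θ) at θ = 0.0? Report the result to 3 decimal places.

P = 1/(1+e^{0.7600}) = 0.3186
P(1−P) = 0.3186 × 0.6814 = 0.2171
I = P(1−P) = 0.21711

0.217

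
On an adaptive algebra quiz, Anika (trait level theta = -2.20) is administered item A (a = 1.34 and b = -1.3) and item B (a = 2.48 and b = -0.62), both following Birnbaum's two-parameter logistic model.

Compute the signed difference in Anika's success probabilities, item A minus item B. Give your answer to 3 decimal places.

P(theta) = 1 / (1 + exp(−a(theta − b)))
P_A = 0.2304
P_B = 0.0195
P_A − P_B = 0.2109

0.211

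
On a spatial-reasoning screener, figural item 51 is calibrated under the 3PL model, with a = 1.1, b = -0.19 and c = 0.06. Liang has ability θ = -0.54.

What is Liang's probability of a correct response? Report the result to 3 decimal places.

P(θ) = c + (1 − c) · 1 / (1 + exp(−a(θ − b)))
Exponent: 1.1 × (-0.54 − (-0.19)) = -0.3850
1/(1 + e^{0.3850}) = 0.4049
P = 0.06 + 0.94 × 0.4049 = 0.4406

0.441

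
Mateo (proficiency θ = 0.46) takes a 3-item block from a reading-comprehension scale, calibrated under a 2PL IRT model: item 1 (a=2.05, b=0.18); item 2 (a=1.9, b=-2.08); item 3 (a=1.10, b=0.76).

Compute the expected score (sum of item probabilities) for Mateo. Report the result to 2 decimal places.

2.05

P(θ) = 1 / (1 + exp(−a(θ − b)))
P_1 = 1/(1+e^{-0.5740}) = 0.6397
P_2 = 1/(1+e^{-4.8260}) = 0.9920
P_3 = 1/(1+e^{0.3300}) = 0.4182
E[score] = 0.6397 + 0.9920 + 0.4182 = 2.0500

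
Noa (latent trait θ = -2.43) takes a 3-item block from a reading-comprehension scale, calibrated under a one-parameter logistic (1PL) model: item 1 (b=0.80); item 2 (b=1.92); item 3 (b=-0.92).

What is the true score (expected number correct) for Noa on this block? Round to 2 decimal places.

P(θ) = 1 / (1 + exp(−(θ − b)))
P_1 = 1/(1+e^{3.2300}) = 0.0381
P_2 = 1/(1+e^{4.3500}) = 0.0127
P_3 = 1/(1+e^{1.5100}) = 0.1809
E[score] = 0.0381 + 0.0127 + 0.1809 = 0.2317

0.23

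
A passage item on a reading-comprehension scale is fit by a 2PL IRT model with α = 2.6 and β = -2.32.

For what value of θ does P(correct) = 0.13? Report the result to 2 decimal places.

-3.05

P(θ) = 1 / (1 + exp(−α(θ − β)))
logit = ln(0.1300/0.8700) = -1.9010
θ = β + logit/(α) = -2.32 + (-1.9010)/2.6000 = -3.0511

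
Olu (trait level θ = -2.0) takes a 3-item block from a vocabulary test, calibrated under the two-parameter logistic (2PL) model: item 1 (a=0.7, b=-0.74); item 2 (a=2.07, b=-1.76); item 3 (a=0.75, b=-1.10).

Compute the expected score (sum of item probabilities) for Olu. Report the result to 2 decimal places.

1.01

P(θ) = 1 / (1 + exp(−a(θ − b)))
P_1 = 1/(1+e^{0.8820}) = 0.2928
P_2 = 1/(1+e^{0.4968}) = 0.3783
P_3 = 1/(1+e^{0.6750}) = 0.3374
E[score] = 0.2928 + 0.3783 + 0.3374 = 1.0084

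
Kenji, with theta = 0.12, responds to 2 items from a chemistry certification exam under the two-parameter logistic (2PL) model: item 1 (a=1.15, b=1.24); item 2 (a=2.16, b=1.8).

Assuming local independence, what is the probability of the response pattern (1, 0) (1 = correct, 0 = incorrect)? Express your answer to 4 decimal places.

0.2106

P(theta) = 1 / (1 + exp(−a(theta − b)))
P_1 = 1/(1+e^{1.2880}) = 0.2162
P_2 = 1/(1+e^{3.6288}) = 0.0259
L = P_1 × (1−P_2) = 0.2162 × 0.9741 = 0.21060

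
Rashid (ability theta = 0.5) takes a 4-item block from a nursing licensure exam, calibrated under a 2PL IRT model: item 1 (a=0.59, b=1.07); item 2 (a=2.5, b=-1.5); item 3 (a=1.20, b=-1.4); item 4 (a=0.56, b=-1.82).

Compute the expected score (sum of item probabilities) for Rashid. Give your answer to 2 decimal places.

3.10

P(theta) = 1 / (1 + exp(−a(theta − b)))
P_1 = 1/(1+e^{0.3363}) = 0.4167
P_2 = 1/(1+e^{-5.0000}) = 0.9933
P_3 = 1/(1+e^{-2.2800}) = 0.9072
P_4 = 1/(1+e^{-1.2992}) = 0.7857
E[score] = 0.4167 + 0.9933 + 0.9072 + 0.7857 = 3.1029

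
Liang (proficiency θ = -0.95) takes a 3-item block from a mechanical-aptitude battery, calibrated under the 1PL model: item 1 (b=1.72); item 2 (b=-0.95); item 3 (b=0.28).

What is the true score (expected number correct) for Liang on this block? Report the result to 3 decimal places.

0.791

P(θ) = 1 / (1 + exp(−(θ − b)))
P_1 = 1/(1+e^{2.6700}) = 0.0648
P_2 = 1/(1+e^{0.0000}) = 0.5000
P_3 = 1/(1+e^{1.2300}) = 0.2262
E[score] = 0.0648 + 0.5000 + 0.2262 = 0.7909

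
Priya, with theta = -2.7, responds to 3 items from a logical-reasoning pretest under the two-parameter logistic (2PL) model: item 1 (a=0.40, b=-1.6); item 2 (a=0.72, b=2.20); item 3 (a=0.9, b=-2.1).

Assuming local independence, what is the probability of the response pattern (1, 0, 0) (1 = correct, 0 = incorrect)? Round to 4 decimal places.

P(theta) = 1 / (1 + exp(−a(theta − b)))
P_1 = 1/(1+e^{0.4400}) = 0.3917
P_2 = 1/(1+e^{3.5280}) = 0.0285
P_3 = 1/(1+e^{0.5400}) = 0.3682
L = P_1 × (1−P_2) × (1−P_3) = 0.3917 × 0.9715 × 0.6318 = 0.24045

0.2404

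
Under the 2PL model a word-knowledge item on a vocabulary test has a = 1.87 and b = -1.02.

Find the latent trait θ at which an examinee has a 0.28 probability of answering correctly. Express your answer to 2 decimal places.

-1.53

P(θ) = 1 / (1 + exp(−a(θ − b)))
logit = ln(0.2800/0.7200) = -0.9445
θ = b + logit/(a) = -1.02 + (-0.9445)/1.8700 = -1.5251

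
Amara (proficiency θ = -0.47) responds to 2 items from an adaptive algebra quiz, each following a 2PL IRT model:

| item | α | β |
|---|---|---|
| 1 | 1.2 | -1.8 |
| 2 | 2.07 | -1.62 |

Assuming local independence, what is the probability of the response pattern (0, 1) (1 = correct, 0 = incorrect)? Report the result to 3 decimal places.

0.154

P(θ) = 1 / (1 + exp(−α(θ − β)))
P_1 = 1/(1+e^{-1.5960}) = 0.8315
P_2 = 1/(1+e^{-2.3805}) = 0.9153
L = (1−P_1) × P_2 = 0.1685 × 0.9153 = 0.15427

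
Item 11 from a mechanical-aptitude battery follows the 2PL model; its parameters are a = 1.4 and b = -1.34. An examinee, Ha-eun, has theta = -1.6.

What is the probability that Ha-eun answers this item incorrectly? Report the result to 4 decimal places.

0.5900

P(theta) = 1 / (1 + exp(−a(theta − b)))
Exponent: 1.4 × (-1.6 − (-1.34)) = -0.3640
1/(1 + e^{0.3640}) = 0.4100
P(incorrect) = 1 − 0.4100 = 0.5900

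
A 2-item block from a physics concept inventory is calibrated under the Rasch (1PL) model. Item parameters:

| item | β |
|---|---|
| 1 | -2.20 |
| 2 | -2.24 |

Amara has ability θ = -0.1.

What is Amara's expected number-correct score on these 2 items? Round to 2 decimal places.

1.79

P(θ) = 1 / (1 + exp(−(θ − β)))
P_1 = 1/(1+e^{-2.1000}) = 0.8909
P_2 = 1/(1+e^{-2.1400}) = 0.8947
E[score] = 0.8909 + 0.8947 = 1.7856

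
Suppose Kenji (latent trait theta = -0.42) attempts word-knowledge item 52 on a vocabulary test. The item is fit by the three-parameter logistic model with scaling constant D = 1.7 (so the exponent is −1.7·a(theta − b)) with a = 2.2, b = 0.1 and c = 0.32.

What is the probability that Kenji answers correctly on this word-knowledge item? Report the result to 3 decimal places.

P(theta) = c + (1 − c) · 1 / (1 + exp(−D·a(theta − b)))
Exponent: 1.7 × 2.2 × (-0.42 − 0.1) = -1.9448
1/(1 + e^{1.9448}) = 0.1251
P = 0.32 + 0.68 × 0.1251 = 0.4051

0.405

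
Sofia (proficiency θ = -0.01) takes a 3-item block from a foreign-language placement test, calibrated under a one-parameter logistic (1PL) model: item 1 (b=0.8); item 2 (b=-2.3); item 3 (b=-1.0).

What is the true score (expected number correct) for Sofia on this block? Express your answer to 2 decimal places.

1.95

P(θ) = 1 / (1 + exp(−(θ − b)))
P_1 = 1/(1+e^{0.8100}) = 0.3079
P_2 = 1/(1+e^{-2.2900}) = 0.9080
P_3 = 1/(1+e^{-0.9900}) = 0.7291
E[score] = 0.3079 + 0.9080 + 0.7291 = 1.9450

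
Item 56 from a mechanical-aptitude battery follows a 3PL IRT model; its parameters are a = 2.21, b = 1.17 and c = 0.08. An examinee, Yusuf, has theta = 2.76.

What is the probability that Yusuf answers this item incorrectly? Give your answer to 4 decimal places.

P(theta) = c + (1 − c) · 1 / (1 + exp(−a(theta − b)))
Exponent: 2.21 × (2.76 − 1.17) = 3.5139
1/(1 + e^{-3.5139}) = 0.9711
P = 0.08 + 0.92 × 0.9711 = 0.9734
P(incorrect) = 1 − 0.9734 = 0.0266

0.0266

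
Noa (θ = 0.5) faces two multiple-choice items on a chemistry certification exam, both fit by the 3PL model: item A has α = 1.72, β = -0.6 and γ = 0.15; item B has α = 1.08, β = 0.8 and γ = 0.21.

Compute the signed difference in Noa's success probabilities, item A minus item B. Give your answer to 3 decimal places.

0.347

P(θ) = γ + (1 − γ) · 1 / (1 + exp(−α(θ − β)))
P_A = 0.8886
P_B = 0.5416
P_A − P_B = 0.3471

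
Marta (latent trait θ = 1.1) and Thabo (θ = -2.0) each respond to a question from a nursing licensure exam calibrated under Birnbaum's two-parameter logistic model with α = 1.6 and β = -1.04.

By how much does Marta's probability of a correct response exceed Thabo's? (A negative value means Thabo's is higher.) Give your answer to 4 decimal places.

P(θ) = 1 / (1 + exp(−α(θ − β)))
P(Marta) = 0.9684  [exponent 3.4240]
P(Thabo) = 0.1771  [exponent -1.5360]
Difference = 0.9684 − 0.1771 = 0.7913

0.7913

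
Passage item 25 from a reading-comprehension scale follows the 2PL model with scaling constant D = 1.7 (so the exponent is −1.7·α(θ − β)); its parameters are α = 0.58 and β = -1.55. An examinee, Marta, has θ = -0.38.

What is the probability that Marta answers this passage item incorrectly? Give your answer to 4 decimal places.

P(θ) = 1 / (1 + exp(−D·α(θ − β)))
Exponent: 1.7 × 0.58 × (-0.38 − (-1.55)) = 1.1536
1/(1 + e^{-1.1536}) = 0.7602
P = 0.7602
P(incorrect) = 1 − 0.7602 = 0.2398

0.2398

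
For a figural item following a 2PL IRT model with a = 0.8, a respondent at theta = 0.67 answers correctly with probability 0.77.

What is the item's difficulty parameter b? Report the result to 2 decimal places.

P(theta) = 1 / (1 + exp(−a(theta − b)))
logit(0.77) = ln(0.77/0.23) = 1.2083
b = theta − logit/(a) = 0.67 − 1.2083/0.8000 = -0.8404

-0.84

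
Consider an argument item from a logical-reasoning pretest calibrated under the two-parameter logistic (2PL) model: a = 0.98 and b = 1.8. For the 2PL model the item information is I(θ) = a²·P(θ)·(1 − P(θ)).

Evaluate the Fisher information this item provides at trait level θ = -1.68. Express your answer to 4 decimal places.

0.0297

P = 1/(1+e^{3.4104}) = 0.0320
P(1−P) = 0.0320 × 0.9680 = 0.0309
I = a² × P(1−P) = 0.98² × 0.0309 = 0.02972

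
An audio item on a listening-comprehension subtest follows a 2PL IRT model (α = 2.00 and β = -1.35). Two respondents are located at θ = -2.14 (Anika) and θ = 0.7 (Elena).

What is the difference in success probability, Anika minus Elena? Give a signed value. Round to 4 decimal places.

-0.8129

P(θ) = 1 / (1 + exp(−α(θ − β)))
P(Anika) = 0.1708  [exponent -1.5800]
P(Elena) = 0.9837  [exponent 4.1000]
Difference = 0.1708 − 0.9837 = -0.8129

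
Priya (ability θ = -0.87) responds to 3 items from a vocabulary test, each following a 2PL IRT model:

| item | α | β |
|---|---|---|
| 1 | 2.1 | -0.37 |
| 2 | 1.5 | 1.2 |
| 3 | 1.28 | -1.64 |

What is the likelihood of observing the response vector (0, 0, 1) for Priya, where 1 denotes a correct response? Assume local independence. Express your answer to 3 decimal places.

0.516

P(θ) = 1 / (1 + exp(−α(θ − β)))
P_1 = 1/(1+e^{1.0500}) = 0.2592
P_2 = 1/(1+e^{3.1050}) = 0.0429
P_3 = 1/(1+e^{-0.9856}) = 0.7282
L = (1−P_1) × (1−P_2) × P_3 = 0.7408 × 0.9571 × 0.7282 = 0.51630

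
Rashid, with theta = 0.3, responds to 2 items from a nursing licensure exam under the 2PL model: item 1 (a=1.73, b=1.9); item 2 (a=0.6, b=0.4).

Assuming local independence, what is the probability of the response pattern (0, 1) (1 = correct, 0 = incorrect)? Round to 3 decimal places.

0.456

P(theta) = 1 / (1 + exp(−a(theta − b)))
P_1 = 1/(1+e^{2.7680}) = 0.0591
P_2 = 1/(1+e^{0.0600}) = 0.4850
L = (1−P_1) × P_2 = 0.9409 × 0.4850 = 0.45635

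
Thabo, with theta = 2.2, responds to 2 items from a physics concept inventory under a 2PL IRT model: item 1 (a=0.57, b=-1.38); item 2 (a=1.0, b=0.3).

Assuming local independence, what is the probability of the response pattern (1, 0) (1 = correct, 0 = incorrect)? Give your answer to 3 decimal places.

P(theta) = 1 / (1 + exp(−a(theta − b)))
P_1 = 1/(1+e^{-2.0406}) = 0.8850
P_2 = 1/(1+e^{-1.9000}) = 0.8699
L = P_1 × (1−P_2) = 0.8850 × 0.1301 = 0.11515

0.115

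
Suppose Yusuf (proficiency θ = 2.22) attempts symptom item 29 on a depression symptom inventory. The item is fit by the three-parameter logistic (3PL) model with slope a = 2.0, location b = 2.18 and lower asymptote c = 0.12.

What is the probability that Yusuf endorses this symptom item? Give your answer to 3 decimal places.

P(θ) = c + (1 − c) · 1 / (1 + exp(−a(θ − b)))
Exponent: 2.0 × (2.22 − 2.18) = 0.0800
1/(1 + e^{-0.0800}) = 0.5200
P = 0.12 + 0.88 × 0.5200 = 0.5776

0.578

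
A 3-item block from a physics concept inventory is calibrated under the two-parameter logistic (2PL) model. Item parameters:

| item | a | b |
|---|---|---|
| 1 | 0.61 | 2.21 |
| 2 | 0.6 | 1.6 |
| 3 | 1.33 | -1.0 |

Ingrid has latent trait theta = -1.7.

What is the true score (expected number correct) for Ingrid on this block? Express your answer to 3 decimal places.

0.488

P(theta) = 1 / (1 + exp(−a(theta − b)))
P_1 = 1/(1+e^{2.3851}) = 0.0843
P_2 = 1/(1+e^{1.9800}) = 0.1213
P_3 = 1/(1+e^{0.9310}) = 0.2827
E[score] = 0.0843 + 0.1213 + 0.2827 = 0.4884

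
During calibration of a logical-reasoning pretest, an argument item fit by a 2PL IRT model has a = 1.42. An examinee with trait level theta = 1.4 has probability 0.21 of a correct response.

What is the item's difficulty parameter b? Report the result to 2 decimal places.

P(theta) = 1 / (1 + exp(−a(theta − b)))
logit(0.21) = ln(0.21/0.79) = -1.3249
b = theta − logit/(a) = 1.4 − (-1.3249)/1.4200 = 2.3330

2.33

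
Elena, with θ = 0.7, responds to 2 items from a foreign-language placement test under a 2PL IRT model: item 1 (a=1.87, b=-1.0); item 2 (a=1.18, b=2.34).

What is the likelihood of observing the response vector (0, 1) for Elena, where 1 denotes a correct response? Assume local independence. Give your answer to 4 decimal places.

P(θ) = 1 / (1 + exp(−a(θ − b)))
P_1 = 1/(1+e^{-3.1790}) = 0.9600
P_2 = 1/(1+e^{1.9352}) = 0.1262
L = (1−P_1) × P_2 = 0.0400 × 0.1262 = 0.00504

0.0050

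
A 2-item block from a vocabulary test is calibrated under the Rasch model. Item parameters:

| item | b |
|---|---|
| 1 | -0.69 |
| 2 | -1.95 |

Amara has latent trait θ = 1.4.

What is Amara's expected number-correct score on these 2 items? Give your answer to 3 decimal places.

P(θ) = 1 / (1 + exp(−(θ − b)))
P_1 = 1/(1+e^{-2.0900}) = 0.8899
P_2 = 1/(1+e^{-3.3500}) = 0.9661
E[score] = 0.8899 + 0.9661 = 1.8560

1.856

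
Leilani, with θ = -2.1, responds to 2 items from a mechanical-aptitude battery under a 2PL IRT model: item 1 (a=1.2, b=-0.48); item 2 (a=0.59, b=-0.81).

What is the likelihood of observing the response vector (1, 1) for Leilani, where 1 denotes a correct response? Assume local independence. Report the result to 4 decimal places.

P(θ) = 1 / (1 + exp(−a(θ − b)))
P_1 = 1/(1+e^{1.9440}) = 0.1252
P_2 = 1/(1+e^{0.7611}) = 0.3184
L = P_1 × P_2 = 0.1252 × 0.3184 = 0.03987

0.0399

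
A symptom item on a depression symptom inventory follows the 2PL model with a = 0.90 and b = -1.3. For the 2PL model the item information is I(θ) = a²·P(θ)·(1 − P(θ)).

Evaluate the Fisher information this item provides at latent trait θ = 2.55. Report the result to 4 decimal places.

P = 1/(1+e^{-3.4650}) = 0.9697
P(1−P) = 0.9697 × 0.0303 = 0.0294
I = a² × P(1−P) = 0.90² × 0.0294 = 0.02382

0.0238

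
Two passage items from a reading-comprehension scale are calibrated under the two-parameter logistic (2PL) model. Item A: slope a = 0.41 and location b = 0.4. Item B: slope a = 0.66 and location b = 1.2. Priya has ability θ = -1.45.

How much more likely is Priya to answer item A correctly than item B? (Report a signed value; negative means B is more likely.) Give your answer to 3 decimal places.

P(θ) = 1 / (1 + exp(−a(θ − b)))
P_A = 0.3190
P_B = 0.1482
P_A − P_B = 0.1708

0.171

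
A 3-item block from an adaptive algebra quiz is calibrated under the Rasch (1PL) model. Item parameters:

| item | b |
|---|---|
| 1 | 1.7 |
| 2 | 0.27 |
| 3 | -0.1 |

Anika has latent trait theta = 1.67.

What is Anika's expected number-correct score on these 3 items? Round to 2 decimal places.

P(theta) = 1 / (1 + exp(−(theta − b)))
P_1 = 1/(1+e^{0.0300}) = 0.4925
P_2 = 1/(1+e^{-1.4000}) = 0.8022
P_3 = 1/(1+e^{-1.7700}) = 0.8545
E[score] = 0.4925 + 0.8022 + 0.8545 = 2.1491

2.15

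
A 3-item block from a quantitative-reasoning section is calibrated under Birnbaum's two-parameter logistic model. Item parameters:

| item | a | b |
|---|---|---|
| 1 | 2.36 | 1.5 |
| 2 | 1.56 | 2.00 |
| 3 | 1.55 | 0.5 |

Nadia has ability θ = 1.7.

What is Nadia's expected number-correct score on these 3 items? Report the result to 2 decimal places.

P(θ) = 1 / (1 + exp(−a(θ − b)))
P_1 = 1/(1+e^{-0.4720}) = 0.6159
P_2 = 1/(1+e^{0.4680}) = 0.3851
P_3 = 1/(1+e^{-1.8600}) = 0.8653
E[score] = 0.6159 + 0.3851 + 0.8653 = 1.8662

1.87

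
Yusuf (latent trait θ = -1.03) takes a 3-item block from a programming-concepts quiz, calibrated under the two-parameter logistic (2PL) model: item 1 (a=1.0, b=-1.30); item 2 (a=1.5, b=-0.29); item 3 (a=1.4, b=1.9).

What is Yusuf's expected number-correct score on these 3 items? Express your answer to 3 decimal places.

P(θ) = 1 / (1 + exp(−a(θ − b)))
P_1 = 1/(1+e^{-0.2700}) = 0.5671
P_2 = 1/(1+e^{1.1100}) = 0.2479
P_3 = 1/(1+e^{4.1020}) = 0.0163
E[score] = 0.5671 + 0.2479 + 0.0163 = 0.8312

0.831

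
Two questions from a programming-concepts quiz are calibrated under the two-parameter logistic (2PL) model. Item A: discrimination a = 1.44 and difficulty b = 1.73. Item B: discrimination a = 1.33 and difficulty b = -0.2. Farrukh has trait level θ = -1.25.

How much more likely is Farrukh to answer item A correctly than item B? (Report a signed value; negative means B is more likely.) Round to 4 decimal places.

-0.1849

P(θ) = 1 / (1 + exp(−a(θ − b)))
P_A = 0.0135
P_B = 0.1984
P_A − P_B = -0.1849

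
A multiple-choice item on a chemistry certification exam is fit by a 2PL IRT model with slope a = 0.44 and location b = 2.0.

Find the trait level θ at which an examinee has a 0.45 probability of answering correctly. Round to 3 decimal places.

1.544

P(θ) = 1 / (1 + exp(−a(θ − b)))
logit = ln(0.4500/0.5500) = -0.2007
θ = b + logit/(a) = 2.0 + (-0.2007)/0.4400 = 1.5439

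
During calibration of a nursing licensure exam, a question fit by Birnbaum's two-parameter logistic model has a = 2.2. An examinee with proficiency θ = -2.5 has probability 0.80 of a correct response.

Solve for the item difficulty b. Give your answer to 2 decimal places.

P(θ) = 1 / (1 + exp(−a(θ − b)))
logit(0.80) = ln(0.80/0.20) = 1.3863
b = θ − logit/(a) = -2.5 − 1.3863/2.2000 = -3.1301

-3.13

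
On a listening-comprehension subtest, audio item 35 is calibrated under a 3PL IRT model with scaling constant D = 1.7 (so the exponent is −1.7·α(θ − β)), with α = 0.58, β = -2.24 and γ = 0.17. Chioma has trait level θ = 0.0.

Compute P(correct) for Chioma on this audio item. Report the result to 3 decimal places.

0.918

P(θ) = γ + (1 − γ) · 1 / (1 + exp(−D·α(θ − β)))
Exponent: 1.7 × 0.58 × (0.0 − (-2.24)) = 2.2086
1/(1 + e^{-2.2086}) = 0.9010
P = 0.17 + 0.83 × 0.9010 = 0.9178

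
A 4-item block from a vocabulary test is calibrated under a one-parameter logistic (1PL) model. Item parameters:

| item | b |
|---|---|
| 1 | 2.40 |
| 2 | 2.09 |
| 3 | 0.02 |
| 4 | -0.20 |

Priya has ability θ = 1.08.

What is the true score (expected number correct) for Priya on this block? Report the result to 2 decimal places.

P(θ) = 1 / (1 + exp(−(θ − b)))
P_1 = 1/(1+e^{1.3200}) = 0.2108
P_2 = 1/(1+e^{1.0100}) = 0.2670
P_3 = 1/(1+e^{-1.0600}) = 0.7427
P_4 = 1/(1+e^{-1.2800}) = 0.7824
E[score] = 0.2108 + 0.2670 + 0.7427 + 0.7824 = 2.0029

2.00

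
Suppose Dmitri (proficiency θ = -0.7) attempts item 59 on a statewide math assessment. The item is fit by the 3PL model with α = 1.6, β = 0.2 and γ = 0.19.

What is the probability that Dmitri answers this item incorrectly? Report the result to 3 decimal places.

0.655

P(θ) = γ + (1 − γ) · 1 / (1 + exp(−α(θ − β)))
Exponent: 1.6 × (-0.7 − 0.2) = -1.4400
1/(1 + e^{1.4400}) = 0.1915
P = 0.19 + 0.81 × 0.1915 = 0.3452
P(incorrect) = 1 − 0.3452 = 0.6548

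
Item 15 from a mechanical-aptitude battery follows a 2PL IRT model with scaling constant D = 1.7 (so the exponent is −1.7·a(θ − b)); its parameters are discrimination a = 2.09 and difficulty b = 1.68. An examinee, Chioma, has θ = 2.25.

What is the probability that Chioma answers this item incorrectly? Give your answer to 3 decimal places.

P(θ) = 1 / (1 + exp(−D·a(θ − b)))
Exponent: 1.7 × 2.09 × (2.25 − 1.68) = 2.0252
1/(1 + e^{-2.0252}) = 0.8834
P = 0.8834
P(incorrect) = 1 − 0.8834 = 0.1166

0.117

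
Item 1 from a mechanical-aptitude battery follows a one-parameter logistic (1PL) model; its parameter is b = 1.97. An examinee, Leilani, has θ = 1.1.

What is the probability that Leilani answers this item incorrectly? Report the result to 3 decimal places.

P(θ) = 1 / (1 + exp(−(θ − b)))
Exponent: (1.1 − 1.97) = -0.8700
1/(1 + e^{0.8700}) = 0.2953
P = 0.2953
P(incorrect) = 1 − 0.2953 = 0.7047

0.705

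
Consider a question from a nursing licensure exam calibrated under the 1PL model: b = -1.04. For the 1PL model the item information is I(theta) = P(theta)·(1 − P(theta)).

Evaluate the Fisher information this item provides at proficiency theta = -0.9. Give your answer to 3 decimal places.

0.249

P = 1/(1+e^{-0.1400}) = 0.5349
P(1−P) = 0.5349 × 0.4651 = 0.2488
I = P(1−P) = 0.24878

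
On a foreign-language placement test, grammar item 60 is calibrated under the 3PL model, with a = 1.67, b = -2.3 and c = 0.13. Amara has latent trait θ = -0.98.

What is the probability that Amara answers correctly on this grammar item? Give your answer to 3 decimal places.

P(θ) = c + (1 − c) · 1 / (1 + exp(−a(θ − b)))
Exponent: 1.67 × (-0.98 − (-2.3)) = 2.2044
1/(1 + e^{-2.2044}) = 0.9006
P = 0.13 + 0.87 × 0.9006 = 0.9136

0.914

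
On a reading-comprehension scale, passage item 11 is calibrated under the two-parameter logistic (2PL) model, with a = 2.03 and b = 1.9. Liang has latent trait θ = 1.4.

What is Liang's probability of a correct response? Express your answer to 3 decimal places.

0.266

P(θ) = 1 / (1 + exp(−a(θ − b)))
Exponent: 2.03 × (1.4 − 1.9) = -1.0150
1/(1 + e^{1.0150}) = 0.2660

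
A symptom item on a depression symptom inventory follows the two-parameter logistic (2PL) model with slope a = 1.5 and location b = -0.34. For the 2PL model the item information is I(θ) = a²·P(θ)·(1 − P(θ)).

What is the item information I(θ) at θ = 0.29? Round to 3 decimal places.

0.453

P = 1/(1+e^{-0.9450}) = 0.7201
P(1−P) = 0.7201 × 0.2799 = 0.2016
I = a² × P(1−P) = 1.5² × 0.2016 = 0.45349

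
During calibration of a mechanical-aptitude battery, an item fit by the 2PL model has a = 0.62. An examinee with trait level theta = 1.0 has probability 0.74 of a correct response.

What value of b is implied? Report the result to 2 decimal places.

-0.69

P(theta) = 1 / (1 + exp(−a(theta − b)))
logit(0.74) = ln(0.74/0.26) = 1.0460
b = theta − logit/(a) = 1.0 − 1.0460/0.6200 = -0.6870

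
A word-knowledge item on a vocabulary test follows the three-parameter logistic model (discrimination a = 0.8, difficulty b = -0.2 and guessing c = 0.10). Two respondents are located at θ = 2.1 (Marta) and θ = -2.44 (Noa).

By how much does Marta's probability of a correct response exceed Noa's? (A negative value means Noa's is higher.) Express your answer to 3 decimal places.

0.648

P(θ) = c + (1 − c) · 1 / (1 + exp(−a(θ − b)))
P(Marta) = 0.8767  [exponent 1.8400]
P(Noa) = 0.2285  [exponent -1.7920]
Difference = 0.8767 − 0.2285 = 0.6481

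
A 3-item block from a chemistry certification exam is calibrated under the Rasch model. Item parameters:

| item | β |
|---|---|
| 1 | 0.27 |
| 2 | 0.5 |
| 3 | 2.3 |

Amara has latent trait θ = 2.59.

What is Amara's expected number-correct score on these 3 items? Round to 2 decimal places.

P(θ) = 1 / (1 + exp(−(θ − β)))
P_1 = 1/(1+e^{-2.3200}) = 0.9105
P_2 = 1/(1+e^{-2.0900}) = 0.8899
P_3 = 1/(1+e^{-0.2900}) = 0.5720
E[score] = 0.9105 + 0.8899 + 0.5720 = 2.3724

2.37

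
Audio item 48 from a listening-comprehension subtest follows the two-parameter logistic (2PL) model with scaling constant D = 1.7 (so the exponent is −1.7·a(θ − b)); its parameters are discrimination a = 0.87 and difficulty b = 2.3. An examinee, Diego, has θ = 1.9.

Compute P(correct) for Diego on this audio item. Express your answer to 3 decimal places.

0.356

P(θ) = 1 / (1 + exp(−D·a(θ − b)))
Exponent: 1.7 × 0.87 × (1.9 − 2.3) = -0.5916
1/(1 + e^{0.5916}) = 0.3563
P = 0.3563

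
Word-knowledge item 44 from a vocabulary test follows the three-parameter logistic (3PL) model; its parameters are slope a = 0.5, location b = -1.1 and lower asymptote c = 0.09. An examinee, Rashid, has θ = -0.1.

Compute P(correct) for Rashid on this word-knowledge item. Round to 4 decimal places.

P(θ) = c + (1 − c) · 1 / (1 + exp(−a(θ − b)))
Exponent: 0.5 × (-0.1 − (-1.1)) = 0.5000
1/(1 + e^{-0.5000}) = 0.6225
P = 0.09 + 0.91 × 0.6225 = 0.6564

0.6564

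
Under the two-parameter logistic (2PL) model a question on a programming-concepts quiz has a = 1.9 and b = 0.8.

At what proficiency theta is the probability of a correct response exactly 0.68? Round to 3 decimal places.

1.197

P(theta) = 1 / (1 + exp(−a(theta − b)))
logit = ln(0.6800/0.3200) = 0.7538
theta = b + logit/(a) = 0.8 + 0.7538/1.9000 = 1.1967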